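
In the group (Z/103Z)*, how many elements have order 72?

φ(103) = 103 − 1 = 102 = 2 · 3 · 17.
In a cyclic group of order 102, there are φ(d) elements of order d for each divisor d of 102, and zero for non-divisors.
Since 72 ∤ 102, the count is 0.

0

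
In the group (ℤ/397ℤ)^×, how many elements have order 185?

φ(397) = 397 − 1 = 396 = 2^2 · 3^2 · 11.
(Z/397Z)^× is cyclic (|G| = 396); a cyclic group of order m has exactly φ(d) elements of each order d | m, and none otherwise.
Here 396 is not a multiple of 185, so there are no elements of order 185.

0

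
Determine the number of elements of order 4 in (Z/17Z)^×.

2

φ(17) = 17 − 1 = 16 = 2^4.
Since (Z/17Z)^× is cyclic of order 16, the number of elements of order d is φ(d) when d | 16 and 0 otherwise.
4 = 2^2 divides 16, and φ(4) = 2.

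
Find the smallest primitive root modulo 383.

5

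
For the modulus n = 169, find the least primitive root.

2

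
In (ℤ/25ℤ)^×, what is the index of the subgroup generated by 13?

1

By Lagrange's theorem, ord_25(13) divides φ(25) = φ(5^2) = 5·(5−1) = 20 = 2^2 · 5.
Divisors of 20: 1, 2, 4, 5, 10, 20.
Evaluate successive powers at the divisors of 20:
13^1 ≡ 13
13^2 ≡ 19
13^4 ≡ 11
13^5 ≡ 18
13^10 ≡ 24
13^20 ≡ 1
Thus |⟨13⟩| = ord(13) = 20.
Index = |(Z/25Z)^×| / |⟨13⟩| = 20 / 20 = 1.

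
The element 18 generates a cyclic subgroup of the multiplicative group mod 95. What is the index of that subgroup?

By Lagrange's theorem, ord_95(18) divides φ(95) = φ(5·19) = (5−1)·(19−1) = 4·18 = 72 = 2^3 · 3^2.
Divisors of 72: 1, 2, 3, 4, 6, 8, 9, 12, 18, 24, 36, 72.
Test each divisor d:
18^1 ≡ 18 (mod 95)
18^2 ≡ 39 (mod 95)
18^3 ≡ 37 (mod 95)
18^4 ≡ 1 (mod 95) ✓
The order of 18 is 4, so the subgroup it generates has 4 elements.
[(Z/95Z)^× : ⟨18⟩] = 72/4 = 18.

18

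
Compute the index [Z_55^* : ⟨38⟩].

ord(38) | φ(55) = φ(5·11) = (5−1)·(11−1) = 4·10 = 40 = 2^3 · 5.
Divisors of 40: 1, 2, 4, 5, 8, 10, 20, 40.
Compute 38^d (mod 55) for the divisors d until we hit 1:
38^1 ≡ 38 (mod 55)
38^2 ≡ 14 (mod 55)
38^4 ≡ 31 (mod 55)
38^5 ≡ 23 (mod 55)
38^8 ≡ 26 (mod 55)
38^10 ≡ 34 (mod 55)
38^20 ≡ 1 (mod 55) ✓
The order of 38 is 20, so the subgroup it generates has 20 elements.
The index is φ(55) / ord(38) = 40 / 20 = 2.

2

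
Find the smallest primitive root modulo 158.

3

φ(158) = φ(2)·φ(79) = 1·78 = 78 = 2 · 3 · 13.
g is a primitive root iff g^(78/q) ≢ 1 (mod 158) for each prime q ∈ {2, 3, 13}.
g = 2: gcd(2, 158) = 2 > 1, not a unit — skip.
g = 3: 3^39 ≡ 157; 3^26 ≡ 23; 3^6 ≡ 97 — none is 1, so 3 is a primitive root.
Hence the least primitive root of 158 is 3.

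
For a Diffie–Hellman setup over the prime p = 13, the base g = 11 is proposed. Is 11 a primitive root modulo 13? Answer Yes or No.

Yes

φ(13) = 13 − 1 = 12 = 2^2 · 3.
Test 11^(12/q) mod 13 for each prime factor q of 12:
11^6 ≡ 12 (mod 13)  [q = 2: ≢ 1 ✓]
11^4 ≡ 3 (mod 13)  [q = 3: ≢ 1 ✓]
Every test exponent gives a nontrivial residue, hence 11 generates the full group.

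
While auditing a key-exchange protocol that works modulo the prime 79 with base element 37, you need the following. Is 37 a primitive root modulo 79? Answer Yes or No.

φ(79) = 79 − 1 = 78 = 2 · 3 · 13.
37 is a primitive root mod 79 iff 37^(φ(79)/q) ≢ 1 for every prime q | φ(79), i.e. q ∈ {2, 3, 13}.
37^39 ≡ 78 (mod 79)  [q = 2: ≢ 1 ✓]
37^26 ≡ 23 (mod 79)  [q = 3: ≢ 1 ✓]
37^6 ≡ 38 (mod 79)  [q = 13: ≢ 1 ✓]
None equal 1, so ord_79(37) = 78: 37 is a primitive root.

Yes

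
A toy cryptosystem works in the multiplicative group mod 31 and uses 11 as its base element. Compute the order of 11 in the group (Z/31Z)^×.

The order of 11 must divide φ(31) = 31 − 1 = 30 = 2 · 3 · 5.
Divisors of 30: 1, 2, 3, 5, 6, 10, 15, 30.
Check 11^d mod 31 for each divisor in increasing order:
11^1 ≡ 11
11^2 ≡ 28
11^3 ≡ 29
11^5 ≡ 6
11^6 ≡ 4
11^10 ≡ 5
11^15 ≡ 30
11^30 ≡ 1
So ord_31(11) = 30.

30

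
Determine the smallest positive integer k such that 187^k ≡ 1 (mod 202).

100

The order of 187 must divide φ(202) = φ(2)·φ(101) = 1·100 = 100 = 2^2 · 5^2.
Divisors of 100: 1, 2, 4, 5, 10, 20, 25, 50, 100.
Check 187^d mod 202 for each divisor in increasing order:
187^1 ≡ 187
187^2 ≡ 23
187^4 ≡ 125
187^5 ≡ 145
187^10 ≡ 17
187^20 ≡ 87
187^25 ≡ 91
187^50 ≡ 201
187^100 ≡ 1
So ord_202(187) = 100.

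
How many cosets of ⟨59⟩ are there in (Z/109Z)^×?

ord(59) | φ(109) = 109 − 1 = 108 = 2^2 · 3^3.
Divisors of 108: 1, 2, 3, 4, 6, 9, 12, 18, 27, 36, 54, 108.
Test each divisor d:
59^1 ≡ 59 (mod 109)
59^2 ≡ 102 (mod 109)
59^3 ≡ 23 (mod 109)
59^4 ≡ 49 (mod 109)
59^6 ≡ 93 (mod 109)
59^9 ≡ 68 (mod 109)
59^12 ≡ 38 (mod 109)
59^18 ≡ 46 (mod 109)
59^27 ≡ 76 (mod 109)
59^36 ≡ 45 (mod 109)
59^54 ≡ 108 (mod 109)
59^108 ≡ 1 (mod 109) ✓
The order of 59 is 108, so the subgroup it generates has 108 elements.
[(Z/109Z)^× : ⟨59⟩] = 108/108 = 1.

1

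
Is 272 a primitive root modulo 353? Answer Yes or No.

No

φ(353) = 353 − 1 = 352 = 2^5 · 11.
It suffices to check that the order of 272 is not a proper divisor of 352: compute 272^(352/q) for q ∈ {2, 11}.
272^176 ≡ 1 (mod 353)  [q = 2: ≡ 1 ✗]
272^32 ≡ 337 (mod 353)  [q = 11: ≢ 1 ✓]
The check at q = 2 fails, so 272 generates a proper subgroup.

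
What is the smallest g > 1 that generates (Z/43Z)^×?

3

φ(43) = 43 − 1 = 42 = 2 · 3 · 7.
Test candidates g = 2, 3, … against the prime factors q ∈ {2, 3, 7} of φ(43): g is a generator iff g^(42/q) ≢ 1 for every such q.
g = 2: 2^21 ≡ 42; 2^14 ≡ 1 — hits 1, so not a primitive root.
g = 3: 3^21 ≡ 42; 3^14 ≡ 36; 3^6 ≡ 41 — none is 1, so 3 is a primitive root.
So 3 is the smallest generator of (Z/43Z)^×.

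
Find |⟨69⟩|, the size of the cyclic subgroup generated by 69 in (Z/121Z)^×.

55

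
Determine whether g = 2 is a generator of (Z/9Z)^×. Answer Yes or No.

φ(9) = φ(3^2) = 3·(3−1) = 6 = 2 · 3.
Test 2^(6/q) mod 9 for each prime factor q of 6:
2^3 ≡ 8 (mod 9)  [q = 2: ≢ 1 ✓]
2^2 ≡ 4 (mod 9)  [q = 3: ≢ 1 ✓]
None equal 1, so ord_9(2) = 6: 2 is a primitive root.

Yes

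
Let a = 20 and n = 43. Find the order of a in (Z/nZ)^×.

42

Since 20 ∈ (Z/43Z)^×, its order divides φ(43) = 43 − 1 = 42 = 2 · 3 · 7.
Divisors of 42: 1, 2, 3, 6, 7, 14, 21, 42.
Evaluate successive powers at the divisors of 42:
20^1 ≡ 20
20^2 ≡ 13
20^3 ≡ 2
20^6 ≡ 4
20^7 ≡ 37
20^14 ≡ 36
20^21 ≡ 42
20^42 ≡ 1
Hence ord(20) = 42.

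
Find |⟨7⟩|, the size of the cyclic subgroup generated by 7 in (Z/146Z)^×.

24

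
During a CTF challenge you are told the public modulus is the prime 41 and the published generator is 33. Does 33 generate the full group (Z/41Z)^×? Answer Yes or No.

No

φ(41) = 41 − 1 = 40 = 2^3 · 5.
It suffices to check that the order of 33 is not a proper divisor of 40: compute 33^(40/q) for q ∈ {2, 5}.
33^20 ≡ 1 (mod 41)  [q = 2: ≡ 1 ✗]
33^8 ≡ 16 (mod 41)  [q = 5: ≢ 1 ✓]
Since 33^20 ≡ 1, the order of 33 divides 20 < 40, so 33 is not a primitive root.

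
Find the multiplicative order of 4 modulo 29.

Since 4 ∈ (Z/29Z)^×, its order divides φ(29) = 29 − 1 = 28 = 2^2 · 7.
Divisors of 28: 1, 2, 4, 7, 14, 28.
Evaluate successive powers at the divisors of 28:
4^1 ≡ 4
4^2 ≡ 16
4^4 ≡ 24
4^7 ≡ 28
4^14 ≡ 1
The smallest such exponent is 14, so the order of 4 is 14.

14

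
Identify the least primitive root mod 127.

φ(127) = 127 − 1 = 126 = 2 · 3^2 · 7.
Test candidates g = 2, 3, … against the prime factors q ∈ {2, 3, 7} of φ(127): g is a generator iff g^(126/q) ≢ 1 for every such q.
g = 2: 2^63 ≡ 1 — hits 1, so not a primitive root.
g = 3: 3^63 ≡ 126; 3^42 ≡ 107; 3^18 ≡ 4 — none is 1, so 3 is a primitive root.
Hence the least primitive root of 127 is 3.

3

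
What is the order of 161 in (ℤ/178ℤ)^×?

The order of 161 must divide φ(178) = φ(2)·φ(89) = 1·88 = 88 = 2^3 · 11.
Divisors of 88: 1, 2, 4, 8, 11, 22, 44, 88.
Evaluate successive powers at the divisors of 88:
161^1 ≡ 161 (mod 178)
161^2 ≡ 111 (mod 178)
161^4 ≡ 39 (mod 178)
161^8 ≡ 97 (mod 178)
161^11 ≡ 123 (mod 178)
161^22 ≡ 177 (mod 178)
161^44 ≡ 1 (mod 178) ✓
Therefore the multiplicative order of 161 modulo 178 is 44.

44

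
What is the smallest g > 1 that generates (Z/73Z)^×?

5

φ(73) = 73 − 1 = 72 = 2^3 · 3^2.
g is a primitive root iff g^(72/q) ≢ 1 (mod 73) for each prime q ∈ {2, 3}.
g = 2: 2^36 ≡ 1 — hits 1, so not a primitive root.
g = 3: 3^36 ≡ 1 — hits 1, so not a primitive root.
g = 4: 4^36 ≡ 1 — hits 1, so not a primitive root.
g = 5: 5^36 ≡ 72; 5^24 ≡ 8 — none is 1, so 5 is a primitive root.
The smallest primitive root modulo 73 is 5.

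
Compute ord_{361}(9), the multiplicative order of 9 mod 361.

The order of 9 must divide φ(361) = φ(19^2) = 19·(19−1) = 342 = 2 · 3^2 · 19.
Divisors of 342: 1, 2, 3, 6, 9, 18, 19, 38, 57, 114, 171, 342.
Compute 9^d (mod 361) for the divisors d until we hit 1:
9^1 ≡ 9 (mod 361)
9^2 ≡ 81 (mod 361)
9^3 ≡ 7 (mod 361)
9^6 ≡ 49 (mod 361)
9^9 ≡ 343 (mod 361)
9^18 ≡ 324 (mod 361)
9^19 ≡ 28 (mod 361)
9^38 ≡ 62 (mod 361)
9^57 ≡ 292 (mod 361)
9^114 ≡ 68 (mod 361)
9^171 ≡ 1 (mod 361) ✓
The smallest such exponent is 171, so the order of 9 is 171.

171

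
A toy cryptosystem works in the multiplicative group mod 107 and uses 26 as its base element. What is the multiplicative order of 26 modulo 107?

By Lagrange's theorem, ord_107(26) divides φ(107) = 107 − 1 = 106 = 2 · 53.
Divisors of 106: 1, 2, 53, 106.
Check 26^d mod 107 for each divisor in increasing order:
26^1 ≡ 26 (mod 107)
26^2 ≡ 34 (mod 107)
26^53 ≡ 106 (mod 107)
26^106 ≡ 1 (mod 107) ✓
So ord_107(26) = 106.

106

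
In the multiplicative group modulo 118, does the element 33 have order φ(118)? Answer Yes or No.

φ(118) = φ(2)·φ(59) = 1·58 = 58 = 2 · 29.
Test 33^(58/q) mod 118 for each prime factor q of 58:
33^29 ≡ 117 (mod 118)  [q = 2: ≢ 1 ✓]
33^2 ≡ 27 (mod 118)  [q = 29: ≢ 1 ✓]
All checks pass, so 33 has order 58 and is a primitive root modulo 118.

Yes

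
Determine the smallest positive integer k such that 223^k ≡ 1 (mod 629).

Since 223 ∈ (Z/629Z)^×, its order divides φ(629) = φ(17·37) = (17−1)·(37−1) = 16·36 = 576 = 2^6 · 3^2.
Divisors of 576: 1, 2, 3, 4, 6, 8, 9, 12, 16, 18, 24, 32, 36, 48, 64, 72, 96, 144, 192, 288, 576.
Evaluate successive powers at the divisors of 576:
223^1 ≡ 223 (mod 629)
223^2 ≡ 38 (mod 629)
223^3 ≡ 297 (mod 629)
223^4 ≡ 186 (mod 629)
223^6 ≡ 149 (mod 629)
223^8 ≡ 1 (mod 629) ✓
So ord_629(223) = 8.

8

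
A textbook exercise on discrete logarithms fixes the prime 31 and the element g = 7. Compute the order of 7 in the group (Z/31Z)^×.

15

By Lagrange's theorem, ord_31(7) divides φ(31) = 31 − 1 = 30 = 2 · 3 · 5.
Divisors of 30: 1, 2, 3, 5, 6, 10, 15, 30.
Test each divisor d:
7^1 ≡ 7 (mod 31)
7^2 ≡ 18 (mod 31)
7^3 ≡ 2 (mod 31)
7^5 ≡ 5 (mod 31)
7^6 ≡ 4 (mod 31)
7^10 ≡ 25 (mod 31)
7^15 ≡ 1 (mod 31) ✓
Hence ord(7) = 15.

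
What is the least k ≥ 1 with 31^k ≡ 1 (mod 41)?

10

By Lagrange's theorem, ord_41(31) divides φ(41) = 41 − 1 = 40 = 2^3 · 5.
Divisors of 40: 1, 2, 4, 5, 8, 10, 20, 40.
Compute 31^d (mod 41) for the divisors d until we hit 1:
31^1 ≡ 31
31^2 ≡ 18
31^4 ≡ 37
31^5 ≡ 40
31^8 ≡ 16
31^10 ≡ 1
The smallest such exponent is 10, so the order of 31 is 10.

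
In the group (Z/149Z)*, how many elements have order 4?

φ(149) = 149 − 1 = 148 = 2^2 · 37.
Since (Z/149Z)^× is cyclic of order 148, the number of elements of order d is φ(d) when d | 148 and 0 otherwise.
4 = 2^2 divides 148, and φ(4) = 2.

2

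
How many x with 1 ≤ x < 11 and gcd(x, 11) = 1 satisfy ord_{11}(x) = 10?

4

φ(11) = 11 − 1 = 10 = 2 · 5.
Since (Z/11Z)^× is cyclic of order 10, the number of elements of order d is φ(d) when d | 10 and 0 otherwise.
10 = 2 · 5 divides 10, and φ(10) = 4.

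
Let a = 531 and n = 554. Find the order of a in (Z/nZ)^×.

ord(531) | φ(554) = φ(2)·φ(277) = 1·276 = 276 = 2^2 · 3 · 23.
Divisors of 276: 1, 2, 3, 4, 6, 12, 23, 46, 69, 92, 138, 276.
Test each divisor d:
531^1 ≡ 531 (mod 554)
531^2 ≡ 529 (mod 554)
531^3 ≡ 21 (mod 554)
531^4 ≡ 71 (mod 554)
531^6 ≡ 441 (mod 554)
531^12 ≡ 27 (mod 554)
531^23 ≡ 161 (mod 554)
531^46 ≡ 437 (mod 554)
531^69 ≡ 553 (mod 554)
531^92 ≡ 393 (mod 554)
531^138 ≡ 1 (mod 554) ✓
The smallest such exponent is 138, so the order of 531 is 138.

138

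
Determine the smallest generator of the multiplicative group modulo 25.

2

φ(25) = φ(5^2) = 5·(5−1) = 20 = 2^2 · 5.
g is a primitive root iff g^(20/q) ≢ 1 (mod 25) for each prime q ∈ {2, 5}.
g = 2: 2^10 ≡ 24; 2^4 ≡ 16 — none is 1, so 2 is a primitive root.
So 2 is the smallest generator of (Z/25Z)^×.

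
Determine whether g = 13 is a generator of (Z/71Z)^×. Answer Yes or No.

Yes

φ(71) = 71 − 1 = 70 = 2 · 5 · 7.
An element g generates (Z/71Z)^× iff g^(70/q) ≢ 1 (mod 71) for each prime q ∈ {2, 5, 7}.
13^35 ≡ 70 (mod 71)  [q = 2: ≢ 1 ✓]
13^14 ≡ 25 (mod 71)  [q = 5: ≢ 1 ✓]
13^10 ≡ 20 (mod 71)  [q = 7: ≢ 1 ✓]
None equal 1, so ord_71(13) = 70: 13 is a primitive root.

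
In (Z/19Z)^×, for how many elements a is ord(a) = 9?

φ(19) = 19 − 1 = 18 = 2 · 3^2.
In a cyclic group of order 18, there are φ(d) elements of order d for each divisor d of 18, and zero for non-divisors.
9 = 3^2 divides 18, and φ(9) = 6.

6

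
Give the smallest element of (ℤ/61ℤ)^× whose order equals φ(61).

2

φ(61) = 61 − 1 = 60 = 2^2 · 3 · 5.
g is a primitive root iff g^(60/q) ≢ 1 (mod 61) for each prime q ∈ {2, 3, 5}.
g = 2: 2^30 ≡ 60; 2^20 ≡ 47; 2^12 ≡ 9 — none is 1, so 2 is a primitive root.
The smallest primitive root modulo 61 is 2.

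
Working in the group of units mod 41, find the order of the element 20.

20

Since 20 ∈ (Z/41Z)^×, its order divides φ(41) = 41 − 1 = 40 = 2^3 · 5.
Divisors of 40: 1, 2, 4, 5, 8, 10, 20, 40.
Check 20^d mod 41 for each divisor in increasing order:
20^1 ≡ 20 (mod 41)
20^2 ≡ 31 (mod 41)
20^4 ≡ 18 (mod 41)
20^5 ≡ 32 (mod 41)
20^8 ≡ 37 (mod 41)
20^10 ≡ 40 (mod 41)
20^20 ≡ 1 (mod 41) ✓
Hence ord(20) = 20.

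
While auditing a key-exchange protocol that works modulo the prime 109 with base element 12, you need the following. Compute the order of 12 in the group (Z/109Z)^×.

The order of 12 must divide φ(109) = 109 − 1 = 108 = 2^2 · 3^3.
Divisors of 108: 1, 2, 3, 4, 6, 9, 12, 18, 27, 36, 54, 108.
Compute 12^d (mod 109) for the divisors d until we hit 1:
12^1 ≡ 12
12^2 ≡ 35
12^3 ≡ 93
12^4 ≡ 26
12^6 ≡ 38
12^9 ≡ 46
12^12 ≡ 27
12^18 ≡ 45
12^27 ≡ 108
12^36 ≡ 63
12^54 ≡ 1
Therefore the multiplicative order of 12 modulo 109 is 54.

54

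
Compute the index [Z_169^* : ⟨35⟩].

4

Since 35 ∈ (Z/169Z)^×, its order divides φ(169) = φ(13^2) = 13·(13−1) = 156 = 2^2 · 3 · 13.
Divisors of 156: 1, 2, 3, 4, 6, 12, 13, 26, 39, 52, 78, 156.
Test each divisor d:
35^1 ≡ 35
35^2 ≡ 42
35^3 ≡ 118
35^4 ≡ 74
35^6 ≡ 66
35^12 ≡ 131
35^13 ≡ 22
35^26 ≡ 146
35^39 ≡ 1
The order of 35 is 39, so the subgroup it generates has 39 elements.
Index = |(Z/169Z)^×| / |⟨35⟩| = 156 / 39 = 4.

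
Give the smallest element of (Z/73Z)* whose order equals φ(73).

5

φ(73) = 73 − 1 = 72 = 2^3 · 3^2.
Test candidates g = 2, 3, … against the prime factors q ∈ {2, 3} of φ(73): g is a generator iff g^(72/q) ≢ 1 for every such q.
g = 2: 2^36 ≡ 1 — hits 1, so not a primitive root.
g = 3: 3^36 ≡ 1 — hits 1, so not a primitive root.
g = 4: 4^36 ≡ 1 — hits 1, so not a primitive root.
g = 5: 5^36 ≡ 72; 5^24 ≡ 8 — none is 1, so 5 is a primitive root.
So 5 is the smallest generator of (Z/73Z)^×.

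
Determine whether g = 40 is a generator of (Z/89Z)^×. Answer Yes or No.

φ(89) = 89 − 1 = 88 = 2^3 · 11.
Test 40^(88/q) mod 89 for each prime factor q of 88:
40^44 ≡ 1 (mod 89)  [q = 2: ≡ 1 ✗]
40^8 ≡ 16 (mod 89)  [q = 11: ≢ 1 ✓]
Since 40^44 ≡ 1, the order of 40 divides 44 < 88, so 40 is not a primitive root.

No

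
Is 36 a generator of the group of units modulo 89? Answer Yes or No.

No

φ(89) = 89 − 1 = 88 = 2^3 · 11.
Test 36^(88/q) mod 89 for each prime factor q of 88:
36^44 ≡ 1 (mod 89)  [q = 2: ≡ 1 ✗]
36^8 ≡ 64 (mod 89)  [q = 11: ≢ 1 ✓]
Since 36^44 ≡ 1, the order of 36 divides 44 < 88, so 36 is not a primitive root.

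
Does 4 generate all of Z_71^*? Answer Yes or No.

φ(71) = 71 − 1 = 70 = 2 · 5 · 7.
Test 4^(70/q) mod 71 for each prime factor q of 70:
4^35 ≡ 1 (mod 71)  [q = 2: ≡ 1 ✗]
4^14 ≡ 5 (mod 71)  [q = 5: ≢ 1 ✓]
4^10 ≡ 48 (mod 71)  [q = 7: ≢ 1 ✓]
Since 4^35 ≡ 1, the order of 4 divides 35 < 70, so 4 is not a primitive root.

No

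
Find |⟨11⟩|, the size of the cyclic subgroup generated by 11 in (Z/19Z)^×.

3

Since 11 ∈ (Z/19Z)^×, its order divides φ(19) = 19 − 1 = 18 = 2 · 3^2.
Divisors of 18: 1, 2, 3, 6, 9, 18.
Compute 11^d (mod 19) for the divisors d until we hit 1:
11^1 ≡ 11 (mod 19)
11^2 ≡ 7 (mod 19)
11^3 ≡ 1 (mod 19) ✓
So ord_19(11) = 3.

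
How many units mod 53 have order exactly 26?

12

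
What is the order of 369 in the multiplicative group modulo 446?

111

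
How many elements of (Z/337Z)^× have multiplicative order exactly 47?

0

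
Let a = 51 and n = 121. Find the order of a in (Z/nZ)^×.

110

The order of 51 must divide φ(121) = φ(11^2) = 11·(11−1) = 110 = 2 · 5 · 11.
Divisors of 110: 1, 2, 5, 10, 11, 22, 55, 110.
Check 51^d mod 121 for each divisor in increasing order:
51^1 ≡ 51 (mod 121)
51^2 ≡ 60 (mod 121)
51^5 ≡ 43 (mod 121)
51^10 ≡ 34 (mod 121)
51^11 ≡ 40 (mod 121)
51^22 ≡ 27 (mod 121)
51^55 ≡ 120 (mod 121)
51^110 ≡ 1 (mod 121) ✓
So ord_121(51) = 110.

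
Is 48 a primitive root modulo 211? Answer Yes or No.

Yes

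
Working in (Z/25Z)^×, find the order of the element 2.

The order of 2 must divide φ(25) = φ(5^2) = 5·(5−1) = 20 = 2^2 · 5.
Divisors of 20: 1, 2, 4, 5, 10, 20.
Evaluate successive powers at the divisors of 20:
2^1 ≡ 2 (mod 25)
2^2 ≡ 4 (mod 25)
2^4 ≡ 16 (mod 25)
2^5 ≡ 7 (mod 25)
2^10 ≡ 24 (mod 25)
2^20 ≡ 1 (mod 25) ✓
The smallest such exponent is 20, so the order of 2 is 20.

20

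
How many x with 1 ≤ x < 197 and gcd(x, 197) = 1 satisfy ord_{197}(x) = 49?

φ(197) = 197 − 1 = 196 = 2^2 · 7^2.
Since (Z/197Z)^× is cyclic of order 196, the number of elements of order d is φ(d) when d | 196 and 0 otherwise.
49 = 7^2 divides 196, and φ(49) = 42.

42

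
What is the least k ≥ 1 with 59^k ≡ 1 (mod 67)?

11

Since 59 ∈ (Z/67Z)^×, its order divides φ(67) = 67 − 1 = 66 = 2 · 3 · 11.
Divisors of 66: 1, 2, 3, 6, 11, 22, 33, 66.
Evaluate successive powers at the divisors of 66:
59^1 ≡ 59 (mod 67)
59^2 ≡ 64 (mod 67)
59^3 ≡ 24 (mod 67)
59^6 ≡ 40 (mod 67)
59^11 ≡ 1 (mod 67) ✓
The smallest such exponent is 11, so the order of 59 is 11.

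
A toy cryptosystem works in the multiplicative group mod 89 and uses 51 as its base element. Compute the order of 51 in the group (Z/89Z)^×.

88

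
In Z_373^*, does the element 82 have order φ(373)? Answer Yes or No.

Yes

φ(373) = 373 − 1 = 372 = 2^2 · 3 · 31.
Test 82^(372/q) mod 373 for each prime factor q of 372:
82^186 ≡ 372 (mod 373)  [q = 2: ≢ 1 ✓]
82^124 ≡ 284 (mod 373)  [q = 3: ≢ 1 ✓]
82^12 ≡ 360 (mod 373)  [q = 31: ≢ 1 ✓]
Every test exponent gives a nontrivial residue, hence 82 generates the full group.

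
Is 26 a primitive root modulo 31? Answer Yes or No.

No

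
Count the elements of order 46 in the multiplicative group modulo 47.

φ(47) = 47 − 1 = 46 = 2 · 23.
In a cyclic group of order 46, there are φ(d) elements of order d for each divisor d of 46, and zero for non-divisors.
46 = 2 · 23 divides 46, and φ(46) = 22.

22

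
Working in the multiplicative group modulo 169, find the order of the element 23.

6

The order of 23 must divide φ(169) = φ(13^2) = 13·(13−1) = 156 = 2^2 · 3 · 13.
Divisors of 156: 1, 2, 3, 4, 6, 12, 13, 26, 39, 52, 78, 156.
Evaluate successive powers at the divisors of 156:
23^1 ≡ 23 (mod 169)
23^2 ≡ 22 (mod 169)
23^3 ≡ 168 (mod 169)
23^4 ≡ 146 (mod 169)
23^6 ≡ 1 (mod 169) ✓
The smallest such exponent is 6, so the order of 23 is 6.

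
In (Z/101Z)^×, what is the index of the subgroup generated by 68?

The order of 68 must divide φ(101) = 101 − 1 = 100 = 2^2 · 5^2.
Divisors of 100: 1, 2, 4, 5, 10, 20, 25, 50, 100.
Test each divisor d:
68^1 ≡ 68 (mod 101)
68^2 ≡ 79 (mod 101)
68^4 ≡ 80 (mod 101)
68^5 ≡ 87 (mod 101)
68^10 ≡ 95 (mod 101)
68^20 ≡ 36 (mod 101)
68^25 ≡ 1 (mod 101) ✓
Thus |⟨68⟩| = ord(68) = 25.
The index is φ(101) / ord(68) = 100 / 25 = 4.

4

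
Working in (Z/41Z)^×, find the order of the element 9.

4

ord(9) | φ(41) = 41 − 1 = 40 = 2^3 · 5.
Divisors of 40: 1, 2, 4, 5, 8, 10, 20, 40.
Test each divisor d:
9^1 ≡ 9 (mod 41)
9^2 ≡ 40 (mod 41)
9^4 ≡ 1 (mod 41) ✓
Hence ord(9) = 4.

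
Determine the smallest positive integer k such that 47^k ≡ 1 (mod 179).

89

Since 47 ∈ (Z/179Z)^×, its order divides φ(179) = 179 − 1 = 178 = 2 · 89.
Divisors of 178: 1, 2, 89, 178.
Check 47^d mod 179 for each divisor in increasing order:
47^1 ≡ 47
47^2 ≡ 61
47^89 ≡ 1
The smallest such exponent is 89, so the order of 47 is 89.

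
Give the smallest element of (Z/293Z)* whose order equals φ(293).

φ(293) = 293 − 1 = 292 = 2^2 · 73.
Test candidates g = 2, 3, … against the prime factors q ∈ {2, 73} of φ(293): g is a generator iff g^(292/q) ≢ 1 for every such q.
g = 2: 2^146 ≡ 292; 2^4 ≡ 16 — none is 1, so 2 is a primitive root.
The smallest primitive root modulo 293 is 2.

2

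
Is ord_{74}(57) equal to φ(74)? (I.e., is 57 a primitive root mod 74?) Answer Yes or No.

Yes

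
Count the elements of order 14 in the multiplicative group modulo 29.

6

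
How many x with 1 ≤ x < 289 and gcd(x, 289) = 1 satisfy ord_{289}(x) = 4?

2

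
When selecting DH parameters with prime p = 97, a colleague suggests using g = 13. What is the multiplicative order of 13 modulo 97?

96

Since 13 ∈ (Z/97Z)^×, its order divides φ(97) = 97 − 1 = 96 = 2^5 · 3.
Divisors of 96: 1, 2, 3, 4, 6, 8, 12, 16, 24, 32, 48, 96.
Compute 13^d (mod 97) for the divisors d until we hit 1:
13^1 ≡ 13 (mod 97)
13^2 ≡ 72 (mod 97)
13^3 ≡ 63 (mod 97)
13^4 ≡ 43 (mod 97)
13^6 ≡ 89 (mod 97)
13^8 ≡ 6 (mod 97)
13^12 ≡ 64 (mod 97)
13^16 ≡ 36 (mod 97)
13^24 ≡ 22 (mod 97)
13^32 ≡ 35 (mod 97)
13^48 ≡ 96 (mod 97)
13^96 ≡ 1 (mod 97) ✓
Therefore the multiplicative order of 13 modulo 97 is 96.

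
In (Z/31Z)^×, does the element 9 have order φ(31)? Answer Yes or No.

No

φ(31) = 31 − 1 = 30 = 2 · 3 · 5.
Test 9^(30/q) mod 31 for each prime factor q of 30:
9^15 ≡ 1 (mod 31)  [q = 2: ≡ 1 ✗]
9^10 ≡ 5 (mod 31)  [q = 3: ≢ 1 ✓]
9^6 ≡ 8 (mod 31)  [q = 5: ≢ 1 ✓]
9^15 ≡ 1 shows ord(9) | 15, strictly less than φ(31); not a primitive root.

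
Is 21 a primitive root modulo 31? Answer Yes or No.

φ(31) = 31 − 1 = 30 = 2 · 3 · 5.
An element g generates (Z/31Z)^× iff g^(30/q) ≢ 1 (mod 31) for each prime q ∈ {2, 3, 5}.
21^15 ≡ 30 (mod 31)  [q = 2: ≢ 1 ✓]
21^10 ≡ 5 (mod 31)  [q = 3: ≢ 1 ✓]
21^6 ≡ 2 (mod 31)  [q = 5: ≢ 1 ✓]
All checks pass, so 21 has order 30 and is a primitive root modulo 31.

Yes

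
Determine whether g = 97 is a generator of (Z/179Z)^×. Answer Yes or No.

Yes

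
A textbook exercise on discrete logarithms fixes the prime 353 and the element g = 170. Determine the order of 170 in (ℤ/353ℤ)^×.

The order of 170 must divide φ(353) = 353 − 1 = 352 = 2^5 · 11.
Divisors of 352: 1, 2, 4, 8, 11, 16, 22, 32, 44, 88, 176, 352.
Test each divisor d:
170^1 ≡ 170
170^2 ≡ 307
170^4 ≡ 351
170^8 ≡ 4
170^11 ≡ 137
170^16 ≡ 16
170^22 ≡ 60
170^32 ≡ 256
170^44 ≡ 70
170^88 ≡ 311
170^176 ≡ 352
170^352 ≡ 1
So ord_353(170) = 352.

352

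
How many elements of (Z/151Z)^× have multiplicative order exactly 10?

4

φ(151) = 151 − 1 = 150 = 2 · 3 · 5^2.
(Z/151Z)^× is cyclic (|G| = 150); a cyclic group of order m has exactly φ(d) elements of each order d | m, and none otherwise.
10 = 2 · 5 divides 150, and φ(10) = 4.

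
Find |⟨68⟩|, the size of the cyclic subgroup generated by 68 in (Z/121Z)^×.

110

ord(68) | φ(121) = φ(11^2) = 11·(11−1) = 110 = 2 · 5 · 11.
Divisors of 110: 1, 2, 5, 10, 11, 22, 55, 110.
Test each divisor d:
68^1 ≡ 68 (mod 121)
68^2 ≡ 26 (mod 121)
68^5 ≡ 109 (mod 121)
68^10 ≡ 23 (mod 121)
68^11 ≡ 112 (mod 121)
68^22 ≡ 81 (mod 121)
68^55 ≡ 120 (mod 121)
68^110 ≡ 1 (mod 121) ✓
The smallest such exponent is 110, so the order of 68 is 110.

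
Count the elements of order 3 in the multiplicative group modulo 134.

2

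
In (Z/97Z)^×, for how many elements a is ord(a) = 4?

φ(97) = 97 − 1 = 96 = 2^5 · 3.
(Z/97Z)^× is cyclic (|G| = 96); a cyclic group of order m has exactly φ(d) elements of each order d | m, and none otherwise.
4 = 2^2 divides 96, and φ(4) = 2.

2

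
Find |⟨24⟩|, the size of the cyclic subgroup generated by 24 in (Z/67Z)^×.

The order of 24 must divide φ(67) = 67 − 1 = 66 = 2 · 3 · 11.
Divisors of 66: 1, 2, 3, 6, 11, 22, 33, 66.
Compute 24^d (mod 67) for the divisors d until we hit 1:
24^1 ≡ 24 (mod 67)
24^2 ≡ 40 (mod 67)
24^3 ≡ 22 (mod 67)
24^6 ≡ 15 (mod 67)
24^11 ≡ 1 (mod 67) ✓
The smallest such exponent is 11, so the order of 24 is 11.

11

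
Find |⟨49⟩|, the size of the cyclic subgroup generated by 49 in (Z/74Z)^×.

Since 49 ∈ (Z/74Z)^×, its order divides φ(74) = φ(2)·φ(37) = 1·36 = 36 = 2^2 · 3^2.
Divisors of 36: 1, 2, 3, 4, 6, 9, 12, 18, 36.
Evaluate successive powers at the divisors of 36:
49^1 ≡ 49
49^2 ≡ 33
49^3 ≡ 63
49^4 ≡ 53
49^6 ≡ 47
49^9 ≡ 1
So ord_74(49) = 9.

9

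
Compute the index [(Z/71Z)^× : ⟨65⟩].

1

The order of 65 must divide φ(71) = 71 − 1 = 70 = 2 · 5 · 7.
Divisors of 70: 1, 2, 5, 7, 10, 14, 35, 70.
Test each divisor d:
65^1 ≡ 65
65^2 ≡ 36
65^5 ≡ 34
65^7 ≡ 17
65^10 ≡ 20
65^14 ≡ 5
65^35 ≡ 70
65^70 ≡ 1
Thus |⟨65⟩| = ord(65) = 70.
The index is φ(71) / ord(65) = 70 / 70 = 1.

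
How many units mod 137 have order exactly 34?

φ(137) = 137 − 1 = 136 = 2^3 · 17.
Since (Z/137Z)^× is cyclic of order 136, the number of elements of order d is φ(d) when d | 136 and 0 otherwise.
34 = 2 · 17 divides 136, and φ(34) = 16.

16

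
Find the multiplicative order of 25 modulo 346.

86

ord(25) | φ(346) = φ(2)·φ(173) = 1·172 = 172 = 2^2 · 43.
Divisors of 172: 1, 2, 4, 43, 86, 172.
Check 25^d mod 346 for each divisor in increasing order:
25^1 ≡ 25 (mod 346)
25^2 ≡ 279 (mod 346)
25^4 ≡ 337 (mod 346)
25^43 ≡ 345 (mod 346)
25^86 ≡ 1 (mod 346) ✓
So ord_346(25) = 86.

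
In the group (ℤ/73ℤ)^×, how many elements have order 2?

1

φ(73) = 73 − 1 = 72 = 2^3 · 3^2.
In a cyclic group of order 72, there are φ(d) elements of order d for each divisor d of 72, and zero for non-divisors.
2 | 72, and φ(2) = 2 − 1 = 1.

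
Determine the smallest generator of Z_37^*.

φ(37) = 37 − 1 = 36 = 2^2 · 3^2.
Test candidates g = 2, 3, … against the prime factors q ∈ {2, 3} of φ(37): g is a generator iff g^(36/q) ≢ 1 for every such q.
g = 2: 2^18 ≡ 36; 2^12 ≡ 26 — none is 1, so 2 is a primitive root.
So 2 is the smallest generator of (Z/37Z)^×.

2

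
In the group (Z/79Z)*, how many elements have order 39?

φ(79) = 79 − 1 = 78 = 2 · 3 · 13.
(Z/79Z)^× is cyclic (|G| = 78); a cyclic group of order m has exactly φ(d) elements of each order d | m, and none otherwise.
39 = 3 · 13 divides 78, and φ(39) = 24.

24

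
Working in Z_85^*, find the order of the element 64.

4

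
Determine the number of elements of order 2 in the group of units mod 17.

1

φ(17) = 17 − 1 = 16 = 2^4.
Since (Z/17Z)^× is cyclic of order 16, the number of elements of order d is φ(d) when d | 16 and 0 otherwise.
2 | 16, and φ(2) = 2 − 1 = 1.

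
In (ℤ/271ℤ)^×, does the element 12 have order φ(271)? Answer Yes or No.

φ(271) = 271 − 1 = 270 = 2 · 3^3 · 5.
An element g generates (Z/271Z)^× iff g^(270/q) ≢ 1 (mod 271) for each prime q ∈ {2, 3, 5}.
12^135 ≡ 270 (mod 271)  [q = 2: ≢ 1 ✓]
12^90 ≡ 28 (mod 271)  [q = 3: ≢ 1 ✓]
12^54 ≡ 1 (mod 271)  [q = 5: ≡ 1 ✗]
12^54 ≡ 1 shows ord(12) | 54, strictly less than φ(271); not a primitive root.

No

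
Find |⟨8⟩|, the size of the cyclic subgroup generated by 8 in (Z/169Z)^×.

52

Since 8 ∈ (Z/169Z)^×, its order divides φ(169) = φ(13^2) = 13·(13−1) = 156 = 2^2 · 3 · 13.
Divisors of 156: 1, 2, 3, 4, 6, 12, 13, 26, 39, 52, 78, 156.
Compute 8^d (mod 169) for the divisors d until we hit 1:
8^1 ≡ 8 (mod 169)
8^2 ≡ 64 (mod 169)
8^3 ≡ 5 (mod 169)
8^4 ≡ 40 (mod 169)
8^6 ≡ 25 (mod 169)
8^12 ≡ 118 (mod 169)
8^13 ≡ 99 (mod 169)
8^26 ≡ 168 (mod 169)
8^39 ≡ 70 (mod 169)
8^52 ≡ 1 (mod 169) ✓
The smallest such exponent is 52, so the order of 8 is 52.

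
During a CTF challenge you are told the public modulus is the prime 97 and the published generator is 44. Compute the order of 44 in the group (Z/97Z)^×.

ord(44) | φ(97) = 97 − 1 = 96 = 2^5 · 3.
Divisors of 96: 1, 2, 3, 4, 6, 8, 12, 16, 24, 32, 48, 96.
Compute 44^d (mod 97) for the divisors d until we hit 1:
44^1 ≡ 44 (mod 97)
44^2 ≡ 93 (mod 97)
44^3 ≡ 18 (mod 97)
44^4 ≡ 16 (mod 97)
44^6 ≡ 33 (mod 97)
44^8 ≡ 62 (mod 97)
44^12 ≡ 22 (mod 97)
44^16 ≡ 61 (mod 97)
44^24 ≡ 96 (mod 97)
44^32 ≡ 35 (mod 97)
44^48 ≡ 1 (mod 97) ✓
The smallest such exponent is 48, so the order of 44 is 48.

48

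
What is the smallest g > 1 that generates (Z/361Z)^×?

φ(361) = φ(19^2) = 19·(19−1) = 342 = 2 · 3^2 · 19.
g is a primitive root iff g^(342/q) ≢ 1 (mod 361) for each prime q ∈ {2, 3, 19}.
g = 2: 2^171 ≡ 360; 2^114 ≡ 292; 2^18 ≡ 58 — none is 1, so 2 is a primitive root.
The smallest primitive root modulo 361 is 2.

2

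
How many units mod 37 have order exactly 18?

φ(37) = 37 − 1 = 36 = 2^2 · 3^2.
(Z/37Z)^× is cyclic (|G| = 36); a cyclic group of order m has exactly φ(d) elements of each order d | m, and none otherwise.
18 = 2 · 3^2 divides 36, and φ(18) = 6.

6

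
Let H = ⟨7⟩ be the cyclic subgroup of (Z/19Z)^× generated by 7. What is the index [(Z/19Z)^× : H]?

ord(7) | φ(19) = 19 − 1 = 18 = 2 · 3^2.
Divisors of 18: 1, 2, 3, 6, 9, 18.
Test each divisor d:
7^1 ≡ 7 (mod 19)
7^2 ≡ 11 (mod 19)
7^3 ≡ 1 (mod 19) ✓
The order of 7 is 3, so the subgroup it generates has 3 elements.
[(Z/19Z)^× : ⟨7⟩] = 18/3 = 6.

6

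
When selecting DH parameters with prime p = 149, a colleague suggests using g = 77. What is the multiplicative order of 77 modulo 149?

ord(77) | φ(149) = 149 − 1 = 148 = 2^2 · 37.
Divisors of 148: 1, 2, 4, 37, 74, 148.
Compute 77^d (mod 149) for the divisors d until we hit 1:
77^1 ≡ 77 (mod 149)
77^2 ≡ 118 (mod 149)
77^4 ≡ 67 (mod 149)
77^37 ≡ 44 (mod 149)
77^74 ≡ 148 (mod 149)
77^148 ≡ 1 (mod 149) ✓
The smallest such exponent is 148, so the order of 77 is 148.

148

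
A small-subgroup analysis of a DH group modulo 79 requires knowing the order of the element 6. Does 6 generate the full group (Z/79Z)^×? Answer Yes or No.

Yes

φ(79) = 79 − 1 = 78 = 2 · 3 · 13.
It suffices to check that the order of 6 is not a proper divisor of 78: compute 6^(78/q) for q ∈ {2, 3, 13}.
6^39 ≡ 78 (mod 79)  [q = 2: ≢ 1 ✓]
6^26 ≡ 55 (mod 79)  [q = 3: ≢ 1 ✓]
6^6 ≡ 46 (mod 79)  [q = 13: ≢ 1 ✓]
None equal 1, so ord_79(6) = 78: 6 is a primitive root.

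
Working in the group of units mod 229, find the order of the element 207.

76

Since 207 ∈ (Z/229Z)^×, its order divides φ(229) = 229 − 1 = 228 = 2^2 · 3 · 19.
Divisors of 228: 1, 2, 3, 4, 6, 12, 19, 38, 57, 76, 114, 228.
Test each divisor d:
207^1 ≡ 207 (mod 229)
207^2 ≡ 26 (mod 229)
207^3 ≡ 115 (mod 229)
207^4 ≡ 218 (mod 229)
207^6 ≡ 172 (mod 229)
207^12 ≡ 43 (mod 229)
207^19 ≡ 107 (mod 229)
207^38 ≡ 228 (mod 229)
207^57 ≡ 122 (mod 229)
207^76 ≡ 1 (mod 229) ✓
So ord_229(207) = 76.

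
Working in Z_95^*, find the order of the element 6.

ord(6) | φ(95) = φ(5·19) = (5−1)·(19−1) = 4·18 = 72 = 2^3 · 3^2.
Divisors of 72: 1, 2, 3, 4, 6, 8, 9, 12, 18, 24, 36, 72.
Evaluate successive powers at the divisors of 72:
6^1 ≡ 6 (mod 95)
6^2 ≡ 36 (mod 95)
6^3 ≡ 26 (mod 95)
6^4 ≡ 61 (mod 95)
6^6 ≡ 11 (mod 95)
6^8 ≡ 16 (mod 95)
6^9 ≡ 1 (mod 95) ✓
The smallest such exponent is 9, so the order of 6 is 9.

9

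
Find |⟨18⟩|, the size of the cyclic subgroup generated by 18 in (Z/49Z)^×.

Since 18 ∈ (Z/49Z)^×, its order divides φ(49) = φ(7^2) = 7·(7−1) = 42 = 2 · 3 · 7.
Divisors of 42: 1, 2, 3, 6, 7, 14, 21, 42.
Compute 18^d (mod 49) for the divisors d until we hit 1:
18^1 ≡ 18 (mod 49)
18^2 ≡ 30 (mod 49)
18^3 ≡ 1 (mod 49) ✓
The smallest such exponent is 3, so the order of 18 is 3.

3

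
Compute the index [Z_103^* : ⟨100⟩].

6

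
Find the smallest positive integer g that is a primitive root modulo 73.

5

φ(73) = 73 − 1 = 72 = 2^3 · 3^2.
g is a primitive root iff g^(72/q) ≢ 1 (mod 73) for each prime q ∈ {2, 3}.
g = 2: 2^36 ≡ 1 — hits 1, so not a primitive root.
g = 3: 3^36 ≡ 1 — hits 1, so not a primitive root.
g = 4: 4^36 ≡ 1 — hits 1, so not a primitive root.
g = 5: 5^36 ≡ 72; 5^24 ≡ 8 — none is 1, so 5 is a primitive root.
The smallest primitive root modulo 73 is 5.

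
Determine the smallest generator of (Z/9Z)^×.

φ(9) = φ(3^2) = 3·(3−1) = 6 = 2 · 3.
g is a primitive root iff g^(6/q) ≢ 1 (mod 9) for each prime q ∈ {2, 3}.
g = 2: 2^3 ≡ 8; 2^2 ≡ 4 — none is 1, so 2 is a primitive root.
So 2 is the smallest generator of (Z/9Z)^×.

2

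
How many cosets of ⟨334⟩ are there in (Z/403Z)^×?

12

ord(334) | φ(403) = φ(13·31) = (13−1)·(31−1) = 12·30 = 360 = 2^3 · 3^2 · 5.
Divisors of 360: 1, 2, 3, 4, 5, 6, 8, 9, 10, 12, 15, 18, 20, 24, 30, 36, 40, 45, 60, 72, 90, 120, 180, 360.
Evaluate successive powers at the divisors of 360:
334^1 ≡ 334 (mod 403)
334^2 ≡ 328 (mod 403)
334^3 ≡ 339 (mod 403)
334^4 ≡ 386 (mod 403)
334^5 ≡ 367 (mod 403)
334^6 ≡ 66 (mod 403)
334^8 ≡ 289 (mod 403)
334^9 ≡ 209 (mod 403)
334^10 ≡ 87 (mod 403)
334^12 ≡ 326 (mod 403)
334^15 ≡ 92 (mod 403)
334^18 ≡ 157 (mod 403)
334^20 ≡ 315 (mod 403)
334^24 ≡ 287 (mod 403)
334^30 ≡ 1 (mod 403) ✓
Thus |⟨334⟩| = ord(334) = 30.
Index = |(Z/403Z)^×| / |⟨334⟩| = 360 / 30 = 12.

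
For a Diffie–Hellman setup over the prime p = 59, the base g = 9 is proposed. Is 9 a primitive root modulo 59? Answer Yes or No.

φ(59) = 59 − 1 = 58 = 2 · 29.
9 is a primitive root mod 59 iff 9^(φ(59)/q) ≢ 1 for every prime q | φ(59), i.e. q ∈ {2, 29}.
9^29 ≡ 1 (mod 59)  [q = 2: ≡ 1 ✗]
9^2 ≡ 22 (mod 59)  [q = 29: ≢ 1 ✓]
9^29 ≡ 1 shows ord(9) | 29, strictly less than φ(59); not a primitive root.

No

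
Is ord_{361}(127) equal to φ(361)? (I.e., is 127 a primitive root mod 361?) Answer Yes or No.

φ(361) = φ(19^2) = 19·(19−1) = 342 = 2 · 3^2 · 19.
Test 127^(342/q) mod 361 for each prime factor q of 342:
127^171 ≡ 360 (mod 361)  [q = 2: ≢ 1 ✓]
127^114 ≡ 68 (mod 361)  [q = 3: ≢ 1 ✓]
127^18 ≡ 1 (mod 361)  [q = 19: ≡ 1 ✗]
127^18 ≡ 1 shows ord(127) | 18, strictly less than φ(361); not a primitive root.

No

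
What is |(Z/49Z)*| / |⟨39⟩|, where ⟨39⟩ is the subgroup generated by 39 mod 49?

2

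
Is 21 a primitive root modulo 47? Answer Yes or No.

No

φ(47) = 47 − 1 = 46 = 2 · 23.
21 is a primitive root mod 47 iff 21^(φ(47)/q) ≢ 1 for every prime q | φ(47), i.e. q ∈ {2, 23}.
21^23 ≡ 1 (mod 47)  [q = 2: ≡ 1 ✗]
21^2 ≡ 18 (mod 47)  [q = 23: ≢ 1 ✓]
Since 21^23 ≡ 1, the order of 21 divides 23 < 46, so 21 is not a primitive root.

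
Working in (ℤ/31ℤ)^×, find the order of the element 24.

Since 24 ∈ (Z/31Z)^×, its order divides φ(31) = 31 − 1 = 30 = 2 · 3 · 5.
Divisors of 30: 1, 2, 3, 5, 6, 10, 15, 30.
Compute 24^d (mod 31) for the divisors d until we hit 1:
24^1 ≡ 24 (mod 31)
24^2 ≡ 18 (mod 31)
24^3 ≡ 29 (mod 31)
24^5 ≡ 26 (mod 31)
24^6 ≡ 4 (mod 31)
24^10 ≡ 25 (mod 31)
24^15 ≡ 30 (mod 31)
24^30 ≡ 1 (mod 31) ✓
The smallest such exponent is 30, so the order of 24 is 30.

30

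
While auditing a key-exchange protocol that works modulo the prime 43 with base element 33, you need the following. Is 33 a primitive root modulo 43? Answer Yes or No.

Yes

φ(43) = 43 − 1 = 42 = 2 · 3 · 7.
An element g generates (Z/43Z)^× iff g^(42/q) ≢ 1 (mod 43) for each prime q ∈ {2, 3, 7}.
33^21 ≡ 42 (mod 43)  [q = 2: ≢ 1 ✓]
33^14 ≡ 36 (mod 43)  [q = 3: ≢ 1 ✓]
33^6 ≡ 35 (mod 43)  [q = 7: ≢ 1 ✓]
None equal 1, so ord_43(33) = 42: 33 is a primitive root.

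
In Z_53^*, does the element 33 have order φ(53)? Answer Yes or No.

φ(53) = 53 − 1 = 52 = 2^2 · 13.
An element g generates (Z/53Z)^× iff g^(52/q) ≢ 1 (mod 53) for each prime q ∈ {2, 13}.
33^26 ≡ 52 (mod 53)  [q = 2: ≢ 1 ✓]
33^4 ≡ 46 (mod 53)  [q = 13: ≢ 1 ✓]
Every test exponent gives a nontrivial residue, hence 33 generates the full group.

Yes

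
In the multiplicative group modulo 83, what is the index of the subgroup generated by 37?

2

ord(37) | φ(83) = 83 − 1 = 82 = 2 · 41.
Divisors of 82: 1, 2, 41, 82.
Compute 37^d (mod 83) for the divisors d until we hit 1:
37^1 ≡ 37 (mod 83)
37^2 ≡ 41 (mod 83)
37^41 ≡ 1 (mod 83) ✓
The order of 37 is 41, so the subgroup it generates has 41 elements.
[(Z/83Z)^× : ⟨37⟩] = 82/41 = 2.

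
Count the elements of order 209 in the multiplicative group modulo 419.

180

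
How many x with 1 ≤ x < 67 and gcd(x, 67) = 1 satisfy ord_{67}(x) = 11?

φ(67) = 67 − 1 = 66 = 2 · 3 · 11.
Since (Z/67Z)^× is cyclic of order 66, the number of elements of order d is φ(d) when d | 66 and 0 otherwise.
11 | 66, and φ(11) = 11 − 1 = 10.

10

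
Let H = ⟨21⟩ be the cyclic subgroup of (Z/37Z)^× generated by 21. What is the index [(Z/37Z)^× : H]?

The order of 21 must divide φ(37) = 37 − 1 = 36 = 2^2 · 3^2.
Divisors of 36: 1, 2, 3, 4, 6, 9, 12, 18, 36.
Evaluate successive powers at the divisors of 36:
21^1 ≡ 21 (mod 37)
21^2 ≡ 34 (mod 37)
21^3 ≡ 11 (mod 37)
21^4 ≡ 9 (mod 37)
21^6 ≡ 10 (mod 37)
21^9 ≡ 36 (mod 37)
21^12 ≡ 26 (mod 37)
21^18 ≡ 1 (mod 37) ✓
The order of 21 is 18, so the subgroup it generates has 18 elements.
[(Z/37Z)^× : ⟨21⟩] = 36/18 = 2.

2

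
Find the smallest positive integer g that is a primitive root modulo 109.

φ(109) = 109 − 1 = 108 = 2^2 · 3^3.
Test candidates g = 2, 3, … against the prime factors q ∈ {2, 3} of φ(109): g is a generator iff g^(108/q) ≢ 1 for every such q.
g = 2: 2^54 ≡ 108; 2^36 ≡ 1 — hits 1, so not a primitive root.
g = 3: 3^54 ≡ 1 — hits 1, so not a primitive root.
g = 4: 4^54 ≡ 1 — hits 1, so not a primitive root.
g = 5: 5^54 ≡ 1 — hits 1, so not a primitive root.
g = 6: 6^54 ≡ 108; 6^36 ≡ 63 — none is 1, so 6 is a primitive root.
So 6 is the smallest generator of (Z/109Z)^×.

6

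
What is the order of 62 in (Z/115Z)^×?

44

The order of 62 must divide φ(115) = φ(5·23) = (5−1)·(23−1) = 4·22 = 88 = 2^3 · 11.
Divisors of 88: 1, 2, 4, 8, 11, 22, 44, 88.
Check 62^d mod 115 for each divisor in increasing order:
62^1 ≡ 62
62^2 ≡ 49
62^4 ≡ 101
62^8 ≡ 81
62^11 ≡ 93
62^22 ≡ 24
62^44 ≡ 1
So ord_115(62) = 44.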